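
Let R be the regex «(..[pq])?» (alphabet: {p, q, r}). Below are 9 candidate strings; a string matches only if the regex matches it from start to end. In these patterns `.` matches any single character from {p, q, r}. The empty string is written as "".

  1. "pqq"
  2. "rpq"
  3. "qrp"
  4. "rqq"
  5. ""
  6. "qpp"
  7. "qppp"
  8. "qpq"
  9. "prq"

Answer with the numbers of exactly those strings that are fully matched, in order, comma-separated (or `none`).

1, 2, 3, 4, 5, 6, 8, 9

1. "pqq" → match
2. "rpq" → match
3. "qrp" → match
4. "rqq" → match
5. "" → match
6. "qpp" → match
7. "qppp" → no match
8. "qpq" → match
9. "prq" → match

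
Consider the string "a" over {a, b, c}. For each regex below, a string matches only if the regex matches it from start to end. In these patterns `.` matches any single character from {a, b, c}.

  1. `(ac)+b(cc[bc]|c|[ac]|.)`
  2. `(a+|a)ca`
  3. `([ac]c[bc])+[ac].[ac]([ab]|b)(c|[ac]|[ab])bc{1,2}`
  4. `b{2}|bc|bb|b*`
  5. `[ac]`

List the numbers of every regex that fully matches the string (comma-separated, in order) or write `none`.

5

1 → no match — must start with "ac"
2 → no match — must end with "aca"
3 → no match — must end with "c"
4 → no match
5 → match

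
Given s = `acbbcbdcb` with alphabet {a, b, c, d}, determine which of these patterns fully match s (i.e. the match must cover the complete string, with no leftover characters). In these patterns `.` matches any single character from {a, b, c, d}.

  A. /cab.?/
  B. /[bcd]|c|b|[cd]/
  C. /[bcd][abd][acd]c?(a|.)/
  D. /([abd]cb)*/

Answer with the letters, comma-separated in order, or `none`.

A → no match — must start with `cab`
B → no match
C → no match
D → match

D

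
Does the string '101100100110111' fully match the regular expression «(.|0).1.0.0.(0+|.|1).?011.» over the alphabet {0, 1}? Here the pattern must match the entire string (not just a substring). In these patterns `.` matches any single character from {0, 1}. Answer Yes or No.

No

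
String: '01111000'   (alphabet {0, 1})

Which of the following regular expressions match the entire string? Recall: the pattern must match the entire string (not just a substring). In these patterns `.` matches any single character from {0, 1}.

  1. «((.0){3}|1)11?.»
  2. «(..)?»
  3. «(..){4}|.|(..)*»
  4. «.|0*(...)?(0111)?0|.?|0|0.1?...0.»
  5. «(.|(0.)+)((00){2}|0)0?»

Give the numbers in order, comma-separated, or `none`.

3, 4

1 → no match
2 → no match
3 → match
4 → match
5 → no match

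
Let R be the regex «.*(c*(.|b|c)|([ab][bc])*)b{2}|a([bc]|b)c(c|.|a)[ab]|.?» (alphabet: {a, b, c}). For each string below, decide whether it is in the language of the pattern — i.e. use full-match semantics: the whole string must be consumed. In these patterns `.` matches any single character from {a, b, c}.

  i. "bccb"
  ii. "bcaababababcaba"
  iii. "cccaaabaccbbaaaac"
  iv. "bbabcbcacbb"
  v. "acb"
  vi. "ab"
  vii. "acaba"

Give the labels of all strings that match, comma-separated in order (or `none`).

iv

i → no match
ii → no match
iii → no match
iv → match
v → no match
vi → no match
vii → no match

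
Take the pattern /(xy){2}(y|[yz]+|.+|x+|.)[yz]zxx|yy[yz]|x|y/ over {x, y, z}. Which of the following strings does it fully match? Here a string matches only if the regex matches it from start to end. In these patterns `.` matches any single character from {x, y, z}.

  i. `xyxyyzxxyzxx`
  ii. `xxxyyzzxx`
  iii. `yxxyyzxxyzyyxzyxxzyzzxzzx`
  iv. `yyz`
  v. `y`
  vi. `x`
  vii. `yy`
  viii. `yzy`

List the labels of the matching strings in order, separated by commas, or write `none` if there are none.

i. `xyxyyzxxyzxx` → match
ii. `xxxyyzzxx` → no match
iii → no match
iv. `yyz` → match
v. `y` → match
vi. `x` → match
vii. `yy` → no match
viii. `yzy` → no match

i, iv, v, vi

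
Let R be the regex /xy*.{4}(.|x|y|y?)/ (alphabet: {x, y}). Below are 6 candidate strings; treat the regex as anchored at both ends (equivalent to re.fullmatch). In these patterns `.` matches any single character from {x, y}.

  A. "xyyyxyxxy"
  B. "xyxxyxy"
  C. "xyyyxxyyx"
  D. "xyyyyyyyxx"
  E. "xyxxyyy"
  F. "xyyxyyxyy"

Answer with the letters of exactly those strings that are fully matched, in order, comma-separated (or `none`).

A, B, C, D, E

A → match
B → match
C → match
D → match
E → match
F → no match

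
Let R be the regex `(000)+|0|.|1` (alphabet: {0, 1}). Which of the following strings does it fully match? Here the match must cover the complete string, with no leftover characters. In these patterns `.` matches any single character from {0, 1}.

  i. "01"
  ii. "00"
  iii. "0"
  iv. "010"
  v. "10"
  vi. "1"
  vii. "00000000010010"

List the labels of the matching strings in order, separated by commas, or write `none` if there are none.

i. "01" → no match
ii. "00" → no match
iii. "0" → match
iv. "010" → no match
v. "10" → no match
vi. "1" → match
vii → no match

iii, vi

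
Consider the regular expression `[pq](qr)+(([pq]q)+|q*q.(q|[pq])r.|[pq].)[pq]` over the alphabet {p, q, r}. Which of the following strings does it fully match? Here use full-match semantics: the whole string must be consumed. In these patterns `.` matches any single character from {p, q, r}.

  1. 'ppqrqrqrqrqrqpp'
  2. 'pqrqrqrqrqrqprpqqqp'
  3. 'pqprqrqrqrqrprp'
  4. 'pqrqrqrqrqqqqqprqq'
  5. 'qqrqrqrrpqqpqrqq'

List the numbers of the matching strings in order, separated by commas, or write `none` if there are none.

1 → no match
2 → no match
3 → no match
4 → match
5 → no match

4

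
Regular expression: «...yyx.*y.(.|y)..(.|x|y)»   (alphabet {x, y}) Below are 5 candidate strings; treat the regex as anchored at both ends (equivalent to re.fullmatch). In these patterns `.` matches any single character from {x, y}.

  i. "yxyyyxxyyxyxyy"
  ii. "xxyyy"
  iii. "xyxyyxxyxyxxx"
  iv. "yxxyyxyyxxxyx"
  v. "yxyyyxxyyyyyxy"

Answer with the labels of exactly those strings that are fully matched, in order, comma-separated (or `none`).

i → match
ii → no match
iii → match
iv → match
v → match

i, iii, iv, v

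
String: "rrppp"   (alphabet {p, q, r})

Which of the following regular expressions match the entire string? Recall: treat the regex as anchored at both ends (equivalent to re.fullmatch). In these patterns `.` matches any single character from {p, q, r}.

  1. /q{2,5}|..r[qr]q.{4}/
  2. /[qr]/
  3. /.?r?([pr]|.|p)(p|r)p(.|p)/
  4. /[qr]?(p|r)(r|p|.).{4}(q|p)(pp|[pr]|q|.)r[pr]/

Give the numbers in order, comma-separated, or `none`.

3

1 → no match
2 → no match
3 → match
4 → no match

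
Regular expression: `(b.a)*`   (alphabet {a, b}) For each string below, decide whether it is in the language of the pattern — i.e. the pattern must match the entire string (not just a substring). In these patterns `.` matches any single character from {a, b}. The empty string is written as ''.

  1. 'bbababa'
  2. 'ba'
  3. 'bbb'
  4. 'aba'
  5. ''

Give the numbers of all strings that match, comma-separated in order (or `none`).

5

1 → no match
2 → no match
3 → no match
4 → no match
5 → match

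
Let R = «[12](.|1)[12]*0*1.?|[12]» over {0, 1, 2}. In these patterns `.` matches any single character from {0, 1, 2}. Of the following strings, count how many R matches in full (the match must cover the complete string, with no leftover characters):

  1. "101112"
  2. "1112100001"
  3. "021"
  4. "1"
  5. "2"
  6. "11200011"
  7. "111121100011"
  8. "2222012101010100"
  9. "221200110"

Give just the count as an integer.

1 → match
2 → match
3 → no match
4 → match
5 → match
6 → match
7 → match
8 → no match
9 → no match
Total matched: 6

6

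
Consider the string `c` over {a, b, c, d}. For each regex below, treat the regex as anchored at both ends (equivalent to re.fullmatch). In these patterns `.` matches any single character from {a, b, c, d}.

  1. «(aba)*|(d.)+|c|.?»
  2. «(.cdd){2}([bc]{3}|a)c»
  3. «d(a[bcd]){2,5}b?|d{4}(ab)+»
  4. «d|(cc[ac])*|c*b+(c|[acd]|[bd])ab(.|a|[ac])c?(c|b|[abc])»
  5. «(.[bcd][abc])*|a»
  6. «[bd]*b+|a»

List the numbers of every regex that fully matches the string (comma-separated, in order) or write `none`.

1

1 → match
2 → no match
3 → no match
4 → no match
5 → no match
6 → no match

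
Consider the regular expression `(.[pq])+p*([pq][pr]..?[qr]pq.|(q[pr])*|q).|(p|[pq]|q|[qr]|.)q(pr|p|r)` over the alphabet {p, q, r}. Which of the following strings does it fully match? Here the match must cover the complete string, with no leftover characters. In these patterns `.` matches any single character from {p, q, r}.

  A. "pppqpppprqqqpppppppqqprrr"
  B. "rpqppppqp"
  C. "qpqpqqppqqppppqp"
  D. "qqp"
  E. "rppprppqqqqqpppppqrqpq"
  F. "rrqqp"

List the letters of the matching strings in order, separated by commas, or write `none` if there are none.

A → no match
B → match
C → match
D → match
E → match
F → no match

B, C, D, E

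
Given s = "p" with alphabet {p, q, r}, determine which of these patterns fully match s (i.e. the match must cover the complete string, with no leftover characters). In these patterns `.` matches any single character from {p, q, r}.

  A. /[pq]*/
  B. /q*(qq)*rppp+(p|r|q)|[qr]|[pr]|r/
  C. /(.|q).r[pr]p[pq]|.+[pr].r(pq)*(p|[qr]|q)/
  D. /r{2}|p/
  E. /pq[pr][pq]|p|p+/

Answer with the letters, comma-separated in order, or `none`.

A → match
B → match
C → no match
D → match
E → match

A, B, D, E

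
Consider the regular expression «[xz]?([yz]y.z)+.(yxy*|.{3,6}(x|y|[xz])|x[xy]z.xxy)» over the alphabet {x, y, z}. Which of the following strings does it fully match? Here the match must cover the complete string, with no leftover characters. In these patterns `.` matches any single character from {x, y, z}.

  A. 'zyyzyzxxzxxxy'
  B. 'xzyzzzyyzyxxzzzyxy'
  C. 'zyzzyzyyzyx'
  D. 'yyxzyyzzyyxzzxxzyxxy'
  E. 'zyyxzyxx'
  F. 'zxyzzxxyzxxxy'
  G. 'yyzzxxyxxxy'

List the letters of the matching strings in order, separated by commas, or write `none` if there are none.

C, D, G

A → no match
B → no match
C → match
D → match
E → no match
F → no match
G → match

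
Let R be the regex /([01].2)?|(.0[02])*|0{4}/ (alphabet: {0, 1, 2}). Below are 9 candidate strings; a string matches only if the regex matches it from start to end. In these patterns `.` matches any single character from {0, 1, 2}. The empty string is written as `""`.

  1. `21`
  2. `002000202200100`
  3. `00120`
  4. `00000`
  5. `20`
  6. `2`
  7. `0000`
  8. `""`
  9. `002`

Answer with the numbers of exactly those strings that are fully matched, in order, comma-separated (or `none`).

2, 7, 8, 9

1 → no match
2 → match
3 → no match
4 → no match
5 → no match
6 → no match
7 → match
8 → match
9 → match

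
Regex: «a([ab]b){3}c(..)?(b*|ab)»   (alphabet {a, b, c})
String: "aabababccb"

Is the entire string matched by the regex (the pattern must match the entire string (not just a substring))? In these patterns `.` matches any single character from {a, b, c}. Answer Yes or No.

Yes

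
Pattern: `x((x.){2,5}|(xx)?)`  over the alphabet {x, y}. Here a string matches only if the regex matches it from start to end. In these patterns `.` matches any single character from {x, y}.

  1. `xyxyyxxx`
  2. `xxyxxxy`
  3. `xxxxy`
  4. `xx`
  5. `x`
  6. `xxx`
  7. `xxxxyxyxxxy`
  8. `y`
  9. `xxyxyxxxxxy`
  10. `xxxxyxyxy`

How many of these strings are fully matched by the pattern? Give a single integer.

7

1 → no match
2 → match
3 → match
4 → no match
5 → match
6 → match
7 → match
8 → no match — must start with `x`
9 → match
10 → match
Total matched: 7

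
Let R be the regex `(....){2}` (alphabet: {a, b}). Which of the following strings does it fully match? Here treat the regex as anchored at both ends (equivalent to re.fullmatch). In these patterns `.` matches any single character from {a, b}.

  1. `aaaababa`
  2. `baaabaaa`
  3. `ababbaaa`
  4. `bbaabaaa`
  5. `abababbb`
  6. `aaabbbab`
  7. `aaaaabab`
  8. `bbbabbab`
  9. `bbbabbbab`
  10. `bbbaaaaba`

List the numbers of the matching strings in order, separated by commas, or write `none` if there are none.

1. `aaaababa` → match
2. `baaabaaa` → match
3. `ababbaaa` → match
4. `bbaabaaa` → match
5. `abababbb` → match
6. `aaabbbab` → match
7. `aaaaabab` → match
8. `bbbabbab` → match
9. `bbbabbbab` → no match
10. `bbbaaaaba` → no match

1, 2, 3, 4, 5, 6, 7, 8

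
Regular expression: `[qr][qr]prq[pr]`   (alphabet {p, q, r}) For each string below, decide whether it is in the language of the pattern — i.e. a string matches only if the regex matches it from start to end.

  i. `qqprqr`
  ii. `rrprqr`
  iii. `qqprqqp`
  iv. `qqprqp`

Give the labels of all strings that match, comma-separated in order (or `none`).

i. `qqprqr` → match
ii. `rrprqr` → match
iii. `qqprqqp` → no match
iv. `qqprqp` → match

i, ii, iv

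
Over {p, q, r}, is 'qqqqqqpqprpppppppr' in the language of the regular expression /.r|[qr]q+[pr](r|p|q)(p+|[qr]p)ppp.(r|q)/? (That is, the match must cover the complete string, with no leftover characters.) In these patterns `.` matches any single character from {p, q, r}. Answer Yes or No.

No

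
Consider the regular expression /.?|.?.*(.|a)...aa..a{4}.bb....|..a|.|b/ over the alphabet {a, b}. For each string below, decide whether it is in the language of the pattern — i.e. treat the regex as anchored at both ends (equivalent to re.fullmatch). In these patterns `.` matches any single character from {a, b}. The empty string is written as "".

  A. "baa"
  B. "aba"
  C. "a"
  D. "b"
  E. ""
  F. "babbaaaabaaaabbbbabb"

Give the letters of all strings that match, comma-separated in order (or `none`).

A → match
B → match
C → match
D → match
E → match
F → match

A, B, C, D, E, F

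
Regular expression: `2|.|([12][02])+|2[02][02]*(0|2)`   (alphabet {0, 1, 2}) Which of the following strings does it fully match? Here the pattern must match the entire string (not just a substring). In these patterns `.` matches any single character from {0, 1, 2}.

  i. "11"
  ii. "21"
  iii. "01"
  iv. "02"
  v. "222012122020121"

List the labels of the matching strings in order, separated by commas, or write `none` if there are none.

i. "11" → no match
ii. "21" → no match
iii. "01" → no match
iv. "02" → no match
v → no match

none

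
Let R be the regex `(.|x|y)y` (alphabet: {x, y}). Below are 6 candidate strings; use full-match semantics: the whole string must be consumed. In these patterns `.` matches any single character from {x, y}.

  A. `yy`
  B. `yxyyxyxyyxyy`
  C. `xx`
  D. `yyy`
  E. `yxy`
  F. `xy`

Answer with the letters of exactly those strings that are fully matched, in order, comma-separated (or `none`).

A, F

A → match
B → no match
C → no match — must end with `y`
D → no match
E → no match
F → match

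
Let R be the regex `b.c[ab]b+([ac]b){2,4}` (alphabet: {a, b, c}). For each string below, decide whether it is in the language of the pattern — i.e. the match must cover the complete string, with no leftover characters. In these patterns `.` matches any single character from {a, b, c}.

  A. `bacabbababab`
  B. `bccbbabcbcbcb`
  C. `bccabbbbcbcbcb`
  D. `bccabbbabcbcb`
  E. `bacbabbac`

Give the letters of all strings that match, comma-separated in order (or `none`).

A, B, C, D

A. `bacabbababab` → match
B → match
C → match
D → match
E. `bacbabbac` → no match — must end with `b`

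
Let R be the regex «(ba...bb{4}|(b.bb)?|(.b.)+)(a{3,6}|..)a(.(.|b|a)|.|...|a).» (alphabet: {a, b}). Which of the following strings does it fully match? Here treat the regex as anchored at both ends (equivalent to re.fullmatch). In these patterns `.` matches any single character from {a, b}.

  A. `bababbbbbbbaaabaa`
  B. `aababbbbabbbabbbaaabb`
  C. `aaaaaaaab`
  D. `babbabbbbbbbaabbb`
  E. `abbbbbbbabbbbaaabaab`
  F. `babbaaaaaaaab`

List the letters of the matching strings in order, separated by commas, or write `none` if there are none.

A → match
B → no match
C → match
D → match
E → no match
F → match

A, C, D, F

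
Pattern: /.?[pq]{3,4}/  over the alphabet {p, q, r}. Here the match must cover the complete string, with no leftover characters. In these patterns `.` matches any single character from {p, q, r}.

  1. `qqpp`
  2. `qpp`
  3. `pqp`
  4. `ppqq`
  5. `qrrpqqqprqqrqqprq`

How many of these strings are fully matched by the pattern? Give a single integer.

4

1 → match
2 → match
3 → match
4 → match
5 → no match
Total matched: 4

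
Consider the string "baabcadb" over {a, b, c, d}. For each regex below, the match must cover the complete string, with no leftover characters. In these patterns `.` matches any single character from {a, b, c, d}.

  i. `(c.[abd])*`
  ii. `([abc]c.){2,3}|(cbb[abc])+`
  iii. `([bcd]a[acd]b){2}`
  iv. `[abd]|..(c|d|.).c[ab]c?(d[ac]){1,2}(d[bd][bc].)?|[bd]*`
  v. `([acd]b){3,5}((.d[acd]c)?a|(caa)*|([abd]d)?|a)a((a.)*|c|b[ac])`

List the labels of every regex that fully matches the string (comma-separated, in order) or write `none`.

i → no match
ii → no match
iii → match
iv → no match
v → no match

iii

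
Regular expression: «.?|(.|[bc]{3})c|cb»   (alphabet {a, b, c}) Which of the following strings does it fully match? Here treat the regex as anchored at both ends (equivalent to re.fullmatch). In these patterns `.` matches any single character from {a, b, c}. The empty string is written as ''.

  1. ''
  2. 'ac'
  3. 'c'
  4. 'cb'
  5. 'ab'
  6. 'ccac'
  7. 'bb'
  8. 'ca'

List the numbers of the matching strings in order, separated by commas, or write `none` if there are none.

1, 2, 3, 4

1 → match
2 → match
3 → match
4 → match
5 → no match
6 → no match
7 → no match
8 → no match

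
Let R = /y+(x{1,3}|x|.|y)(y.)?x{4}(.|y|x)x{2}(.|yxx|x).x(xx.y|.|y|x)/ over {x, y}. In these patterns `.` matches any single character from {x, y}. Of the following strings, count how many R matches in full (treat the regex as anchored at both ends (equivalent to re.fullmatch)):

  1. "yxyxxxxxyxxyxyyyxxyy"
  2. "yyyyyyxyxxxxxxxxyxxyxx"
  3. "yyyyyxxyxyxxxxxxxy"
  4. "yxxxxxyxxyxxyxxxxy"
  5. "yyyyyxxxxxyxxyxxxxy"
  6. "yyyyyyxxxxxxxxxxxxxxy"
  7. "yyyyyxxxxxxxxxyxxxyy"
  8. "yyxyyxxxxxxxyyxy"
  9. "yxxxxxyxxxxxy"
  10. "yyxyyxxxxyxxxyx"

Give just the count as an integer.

7

1 → no match
2 → match
3 → no match
4 → match
5 → match
6 → match
7 → match
8 → match
9 → match
10 → no match
Total matched: 7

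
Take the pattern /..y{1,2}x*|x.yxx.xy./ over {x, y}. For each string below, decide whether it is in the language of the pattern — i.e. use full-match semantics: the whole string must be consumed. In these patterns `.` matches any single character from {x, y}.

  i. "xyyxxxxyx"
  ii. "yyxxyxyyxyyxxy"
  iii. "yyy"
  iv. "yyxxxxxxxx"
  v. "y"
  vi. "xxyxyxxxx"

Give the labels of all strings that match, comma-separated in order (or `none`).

i, iii

i → match
ii → no match
iii → match
iv → no match
v → no match
vi → no match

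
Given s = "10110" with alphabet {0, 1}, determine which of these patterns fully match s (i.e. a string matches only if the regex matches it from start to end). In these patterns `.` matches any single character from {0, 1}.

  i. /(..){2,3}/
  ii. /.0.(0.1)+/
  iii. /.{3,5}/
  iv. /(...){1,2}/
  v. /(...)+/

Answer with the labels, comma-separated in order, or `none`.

iii

i → no match
ii → no match — must end with "1"
iii → match
iv → no match
v → no match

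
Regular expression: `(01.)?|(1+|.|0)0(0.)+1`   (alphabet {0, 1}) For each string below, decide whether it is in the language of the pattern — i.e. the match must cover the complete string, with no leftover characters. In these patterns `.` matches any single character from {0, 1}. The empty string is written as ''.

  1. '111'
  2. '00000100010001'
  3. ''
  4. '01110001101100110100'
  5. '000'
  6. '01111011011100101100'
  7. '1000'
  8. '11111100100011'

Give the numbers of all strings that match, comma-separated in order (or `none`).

1 → no match
2 → no match
3 → match
4 → no match
5 → no match
6 → no match
7 → no match
8 → match

3, 8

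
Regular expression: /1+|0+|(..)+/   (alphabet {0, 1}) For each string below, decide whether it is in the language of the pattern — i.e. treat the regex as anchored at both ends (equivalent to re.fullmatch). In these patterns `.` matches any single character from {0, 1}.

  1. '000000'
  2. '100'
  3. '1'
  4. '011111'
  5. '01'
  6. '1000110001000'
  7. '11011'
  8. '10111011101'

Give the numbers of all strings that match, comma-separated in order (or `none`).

1 → match
2 → no match
3 → match
4 → match
5 → match
6 → no match
7 → no match
8 → no match

1, 3, 4, 5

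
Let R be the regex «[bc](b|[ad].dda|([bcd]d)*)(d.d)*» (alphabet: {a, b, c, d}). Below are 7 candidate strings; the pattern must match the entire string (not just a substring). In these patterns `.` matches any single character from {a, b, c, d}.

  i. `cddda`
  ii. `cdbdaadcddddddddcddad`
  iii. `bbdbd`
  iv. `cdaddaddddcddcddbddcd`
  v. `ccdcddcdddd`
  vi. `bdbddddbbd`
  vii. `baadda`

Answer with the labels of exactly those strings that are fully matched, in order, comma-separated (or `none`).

i → no match
ii → no match
iii → match
iv → match
v → match
vi → no match
vii → match

iii, iv, v, vii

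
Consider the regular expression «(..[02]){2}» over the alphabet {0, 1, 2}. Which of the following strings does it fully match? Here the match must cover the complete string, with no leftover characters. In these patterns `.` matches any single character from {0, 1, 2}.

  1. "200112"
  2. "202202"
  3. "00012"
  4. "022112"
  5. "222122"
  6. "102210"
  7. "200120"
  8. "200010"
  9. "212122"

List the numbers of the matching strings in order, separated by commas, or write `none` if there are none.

1. "200112" → match
2. "202202" → match
3. "00012" → no match
4. "022112" → match
5. "222122" → match
6. "102210" → match
7. "200120" → match
8. "200010" → match
9. "212122" → match

1, 2, 4, 5, 6, 7, 8, 9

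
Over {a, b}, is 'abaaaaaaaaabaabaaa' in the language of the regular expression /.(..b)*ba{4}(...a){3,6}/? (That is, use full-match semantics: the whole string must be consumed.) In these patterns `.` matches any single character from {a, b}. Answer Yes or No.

Yes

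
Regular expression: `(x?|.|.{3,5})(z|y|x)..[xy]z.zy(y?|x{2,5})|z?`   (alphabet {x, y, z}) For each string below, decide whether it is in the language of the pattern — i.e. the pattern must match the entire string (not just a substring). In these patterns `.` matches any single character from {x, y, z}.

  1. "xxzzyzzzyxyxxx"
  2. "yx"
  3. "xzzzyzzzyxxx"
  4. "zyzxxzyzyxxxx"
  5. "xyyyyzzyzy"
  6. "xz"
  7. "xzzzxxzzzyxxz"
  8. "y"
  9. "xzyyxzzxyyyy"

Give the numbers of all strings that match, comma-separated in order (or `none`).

1 → no match
2. "yx" → no match
3. "xzzzyzzzyxxx" → match
4 → match
5. "xyyyyzzyzy" → no match
6. "xz" → no match
7 → no match
8. "y" → no match
9. "xzyyxzzxyyyy" → no match

3, 4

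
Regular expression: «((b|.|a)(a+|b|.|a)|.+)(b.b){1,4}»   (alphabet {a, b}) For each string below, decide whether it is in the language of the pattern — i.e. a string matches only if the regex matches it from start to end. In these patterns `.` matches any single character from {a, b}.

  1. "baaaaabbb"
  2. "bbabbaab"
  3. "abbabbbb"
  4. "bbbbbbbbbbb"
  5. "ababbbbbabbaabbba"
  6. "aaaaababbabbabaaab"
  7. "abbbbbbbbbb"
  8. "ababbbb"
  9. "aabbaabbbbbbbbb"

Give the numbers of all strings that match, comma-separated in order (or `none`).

1 → match
2 → no match
3 → match
4 → match
5 → no match — must end with "b"
6 → no match
7 → match
8 → match
9 → match

1, 3, 4, 7, 8, 9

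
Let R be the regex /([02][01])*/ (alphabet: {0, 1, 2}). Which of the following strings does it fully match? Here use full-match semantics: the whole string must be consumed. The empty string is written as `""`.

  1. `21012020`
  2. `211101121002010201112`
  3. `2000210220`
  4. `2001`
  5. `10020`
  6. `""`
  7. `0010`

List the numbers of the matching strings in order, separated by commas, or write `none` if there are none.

1, 4, 6

1 → match
2 → no match
3 → no match
4 → match
5 → no match
6 → match
7 → no match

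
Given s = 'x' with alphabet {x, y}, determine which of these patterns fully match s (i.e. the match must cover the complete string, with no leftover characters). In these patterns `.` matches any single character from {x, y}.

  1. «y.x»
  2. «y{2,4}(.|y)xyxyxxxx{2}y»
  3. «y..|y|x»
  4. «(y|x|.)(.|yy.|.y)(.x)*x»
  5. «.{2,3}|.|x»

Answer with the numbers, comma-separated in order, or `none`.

3, 5

1 → no match — must start with 'y'
2 → no match — must start with 'y'
3 → match
4 → no match
5 → match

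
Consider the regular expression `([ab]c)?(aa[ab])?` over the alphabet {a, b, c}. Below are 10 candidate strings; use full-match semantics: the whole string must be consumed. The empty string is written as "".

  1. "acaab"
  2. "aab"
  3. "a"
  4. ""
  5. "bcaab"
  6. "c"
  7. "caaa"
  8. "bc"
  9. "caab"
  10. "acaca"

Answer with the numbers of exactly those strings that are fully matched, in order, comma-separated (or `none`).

1, 2, 4, 5, 8

1 → match
2 → match
3 → no match
4 → match
5 → match
6 → no match
7 → no match
8 → match
9 → no match
10 → no match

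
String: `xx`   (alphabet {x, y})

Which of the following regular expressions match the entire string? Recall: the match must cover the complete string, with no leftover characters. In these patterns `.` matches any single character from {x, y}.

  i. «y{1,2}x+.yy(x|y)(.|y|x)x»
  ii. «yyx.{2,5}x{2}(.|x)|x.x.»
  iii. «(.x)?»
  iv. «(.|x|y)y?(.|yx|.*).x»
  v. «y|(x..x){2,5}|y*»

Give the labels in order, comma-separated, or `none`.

i → no match — must start with `y`
ii → no match
iii → match
iv → no match
v → no match

iii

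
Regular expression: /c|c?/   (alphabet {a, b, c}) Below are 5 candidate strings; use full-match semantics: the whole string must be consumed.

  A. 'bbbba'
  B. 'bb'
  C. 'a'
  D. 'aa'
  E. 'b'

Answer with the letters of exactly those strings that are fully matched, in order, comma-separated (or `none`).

A → no match
B → no match
C → no match
D → no match
E → no match

none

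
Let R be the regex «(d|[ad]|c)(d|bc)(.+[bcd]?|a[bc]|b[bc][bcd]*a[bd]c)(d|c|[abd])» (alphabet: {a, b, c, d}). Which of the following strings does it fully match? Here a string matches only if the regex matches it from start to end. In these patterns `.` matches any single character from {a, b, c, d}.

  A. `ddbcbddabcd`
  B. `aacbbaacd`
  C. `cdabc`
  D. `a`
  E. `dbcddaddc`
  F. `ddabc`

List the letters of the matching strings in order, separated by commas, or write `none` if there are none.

A → match
B → no match
C → match
D → no match
E → match
F → match

A, C, E, F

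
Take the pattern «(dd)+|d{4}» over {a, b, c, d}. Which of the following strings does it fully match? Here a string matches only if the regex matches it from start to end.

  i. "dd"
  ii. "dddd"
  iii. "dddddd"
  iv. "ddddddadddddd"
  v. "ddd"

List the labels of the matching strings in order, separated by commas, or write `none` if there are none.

i. "dd" → match
ii. "dddd" → match
iii. "dddddd" → match
iv → no match
v. "ddd" → no match

i, ii, iii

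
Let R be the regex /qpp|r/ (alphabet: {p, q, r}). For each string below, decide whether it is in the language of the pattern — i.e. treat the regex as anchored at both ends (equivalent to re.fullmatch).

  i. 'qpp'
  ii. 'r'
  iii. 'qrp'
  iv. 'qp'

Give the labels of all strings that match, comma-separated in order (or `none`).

i, ii

i → match
ii → match
iii → no match
iv → no match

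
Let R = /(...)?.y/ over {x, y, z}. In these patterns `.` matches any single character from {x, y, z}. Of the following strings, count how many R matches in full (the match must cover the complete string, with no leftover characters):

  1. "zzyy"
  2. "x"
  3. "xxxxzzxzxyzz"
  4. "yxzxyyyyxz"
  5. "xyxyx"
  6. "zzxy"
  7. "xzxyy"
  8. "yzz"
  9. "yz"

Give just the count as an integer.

1

1 → no match
2 → no match — must end with "y"
3 → no match — must end with "y"
4 → no match — must end with "y"
5 → no match — must end with "y"
6 → no match
7 → match
8 → no match — must end with "y"
9 → no match — must end with "y"
Total matched: 1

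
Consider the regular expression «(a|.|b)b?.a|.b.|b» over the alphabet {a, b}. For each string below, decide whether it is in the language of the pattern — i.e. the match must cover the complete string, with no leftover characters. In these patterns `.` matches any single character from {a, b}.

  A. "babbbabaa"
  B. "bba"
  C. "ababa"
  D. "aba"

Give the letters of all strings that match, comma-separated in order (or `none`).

A. "babbbabaa" → no match
B. "bba" → match
C. "ababa" → no match
D. "aba" → match

B, D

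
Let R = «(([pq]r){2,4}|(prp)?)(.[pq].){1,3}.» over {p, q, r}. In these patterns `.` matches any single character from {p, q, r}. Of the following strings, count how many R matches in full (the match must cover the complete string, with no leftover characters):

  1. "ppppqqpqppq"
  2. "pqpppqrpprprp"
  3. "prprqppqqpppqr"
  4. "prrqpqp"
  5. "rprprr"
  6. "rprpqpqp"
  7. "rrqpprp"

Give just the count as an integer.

1

1 → no match
2 → no match
3 → match
4 → no match
5 → no match
6 → no match
7 → no match
Total matched: 1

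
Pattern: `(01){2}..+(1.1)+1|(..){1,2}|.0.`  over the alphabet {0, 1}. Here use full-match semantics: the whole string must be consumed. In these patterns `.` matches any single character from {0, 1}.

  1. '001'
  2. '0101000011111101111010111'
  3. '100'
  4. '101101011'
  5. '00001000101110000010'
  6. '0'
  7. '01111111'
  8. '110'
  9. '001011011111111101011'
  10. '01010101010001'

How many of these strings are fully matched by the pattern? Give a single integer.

1 → match
2 → no match
3 → match
4 → no match
5 → no match
6 → no match
7 → no match
8 → no match
9 → no match
10 → no match
Total matched: 2

2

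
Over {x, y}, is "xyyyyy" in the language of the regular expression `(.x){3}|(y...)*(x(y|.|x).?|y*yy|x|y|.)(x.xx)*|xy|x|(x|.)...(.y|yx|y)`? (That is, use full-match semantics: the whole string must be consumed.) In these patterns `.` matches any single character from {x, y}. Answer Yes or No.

Yes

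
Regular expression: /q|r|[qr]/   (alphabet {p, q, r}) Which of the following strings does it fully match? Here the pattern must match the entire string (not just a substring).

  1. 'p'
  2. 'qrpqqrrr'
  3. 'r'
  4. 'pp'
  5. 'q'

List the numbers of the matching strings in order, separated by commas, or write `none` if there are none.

3, 5

1 → no match
2 → no match
3 → match
4 → no match
5 → match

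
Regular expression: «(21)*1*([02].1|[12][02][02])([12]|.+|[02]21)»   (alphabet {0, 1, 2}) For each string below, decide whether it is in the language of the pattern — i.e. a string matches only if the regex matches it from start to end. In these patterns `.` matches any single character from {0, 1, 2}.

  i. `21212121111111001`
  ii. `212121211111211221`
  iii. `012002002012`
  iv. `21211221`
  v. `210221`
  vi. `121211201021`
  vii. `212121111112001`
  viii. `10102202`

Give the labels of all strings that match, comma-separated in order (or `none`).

i → match
ii → match
iii → no match
iv → match
v → no match
vi → no match
vii → match
viii → no match

i, ii, iv, vii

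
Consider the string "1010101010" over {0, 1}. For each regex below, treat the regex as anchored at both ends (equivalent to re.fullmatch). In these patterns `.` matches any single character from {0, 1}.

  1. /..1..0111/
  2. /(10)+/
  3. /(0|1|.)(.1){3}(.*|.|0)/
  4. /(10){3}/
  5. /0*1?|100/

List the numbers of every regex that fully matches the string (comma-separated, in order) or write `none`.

1 → no match — must end with "0111"
2 → match
3 → match
4 → no match
5 → no match

2, 3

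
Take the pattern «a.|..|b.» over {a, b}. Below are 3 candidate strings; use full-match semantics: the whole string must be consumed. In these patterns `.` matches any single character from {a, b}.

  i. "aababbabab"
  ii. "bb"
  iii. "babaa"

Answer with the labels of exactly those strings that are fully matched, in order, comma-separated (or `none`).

i. "aababbabab" → no match
ii. "bb" → match
iii. "babaa" → no match

ii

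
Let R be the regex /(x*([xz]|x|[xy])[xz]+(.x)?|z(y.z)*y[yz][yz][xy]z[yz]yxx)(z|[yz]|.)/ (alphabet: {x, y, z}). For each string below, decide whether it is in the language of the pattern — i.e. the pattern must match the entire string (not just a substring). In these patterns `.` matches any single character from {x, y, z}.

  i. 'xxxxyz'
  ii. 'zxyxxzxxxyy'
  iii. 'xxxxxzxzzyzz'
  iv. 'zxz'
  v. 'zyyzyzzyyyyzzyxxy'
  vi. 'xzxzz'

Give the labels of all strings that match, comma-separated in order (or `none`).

iv, v, vi

i → no match
ii → no match
iii → no match
iv → match
v → match
vi → match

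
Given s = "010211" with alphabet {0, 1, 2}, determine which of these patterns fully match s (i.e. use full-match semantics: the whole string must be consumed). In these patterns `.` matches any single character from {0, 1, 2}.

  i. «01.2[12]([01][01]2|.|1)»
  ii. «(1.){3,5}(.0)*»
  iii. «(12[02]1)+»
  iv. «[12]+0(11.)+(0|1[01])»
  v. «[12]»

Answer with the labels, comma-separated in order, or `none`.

i

i → match
ii → no match — must start with "1"
iii → no match — must start with "12"
iv → no match
v → no match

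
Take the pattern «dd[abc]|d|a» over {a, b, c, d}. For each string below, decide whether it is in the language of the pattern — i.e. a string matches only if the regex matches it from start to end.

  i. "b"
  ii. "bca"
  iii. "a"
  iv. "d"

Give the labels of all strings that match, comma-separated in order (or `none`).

i. "b" → no match
ii. "bca" → no match
iii. "a" → match
iv. "d" → match

iii, iv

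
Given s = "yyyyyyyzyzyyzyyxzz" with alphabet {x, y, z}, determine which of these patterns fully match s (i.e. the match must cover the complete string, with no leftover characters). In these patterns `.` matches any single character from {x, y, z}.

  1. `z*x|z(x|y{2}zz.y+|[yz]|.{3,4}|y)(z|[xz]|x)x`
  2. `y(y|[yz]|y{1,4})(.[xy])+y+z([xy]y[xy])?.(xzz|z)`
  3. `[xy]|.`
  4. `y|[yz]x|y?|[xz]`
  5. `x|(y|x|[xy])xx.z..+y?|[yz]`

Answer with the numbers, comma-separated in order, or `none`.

2

1 → no match — must end with "x"
2 → match
3 → no match
4 → no match
5 → no match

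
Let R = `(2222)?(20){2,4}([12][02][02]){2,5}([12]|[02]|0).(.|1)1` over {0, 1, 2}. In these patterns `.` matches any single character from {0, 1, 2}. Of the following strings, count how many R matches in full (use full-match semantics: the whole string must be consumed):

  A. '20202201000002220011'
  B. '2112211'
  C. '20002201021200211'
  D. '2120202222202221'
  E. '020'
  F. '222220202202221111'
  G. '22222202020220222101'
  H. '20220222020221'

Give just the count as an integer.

A → no match
B → no match
C → no match
D → no match
E → no match — must end with '1'
F → match
G → no match
H → no match
Total matched: 1

1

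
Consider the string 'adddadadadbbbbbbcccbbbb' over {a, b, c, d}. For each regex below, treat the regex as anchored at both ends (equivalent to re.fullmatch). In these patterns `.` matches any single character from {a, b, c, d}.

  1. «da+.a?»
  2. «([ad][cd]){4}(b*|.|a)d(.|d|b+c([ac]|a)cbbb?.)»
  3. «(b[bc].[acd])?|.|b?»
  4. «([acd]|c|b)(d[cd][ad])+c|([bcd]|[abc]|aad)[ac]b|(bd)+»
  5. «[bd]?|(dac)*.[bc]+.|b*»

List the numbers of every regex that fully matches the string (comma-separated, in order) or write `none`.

1 → no match — must start with 'da'
2 → match
3 → no match
4 → no match
5 → no match

2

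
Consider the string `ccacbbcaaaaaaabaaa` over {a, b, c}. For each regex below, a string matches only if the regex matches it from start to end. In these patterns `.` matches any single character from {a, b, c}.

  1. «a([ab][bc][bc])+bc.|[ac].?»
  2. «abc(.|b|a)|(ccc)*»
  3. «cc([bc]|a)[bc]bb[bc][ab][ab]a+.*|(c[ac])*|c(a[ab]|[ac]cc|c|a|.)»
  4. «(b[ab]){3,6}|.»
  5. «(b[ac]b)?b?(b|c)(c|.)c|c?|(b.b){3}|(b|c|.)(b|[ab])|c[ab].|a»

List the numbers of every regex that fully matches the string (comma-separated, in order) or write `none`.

3

1 → no match
2 → no match
3 → match
4 → no match
5 → no match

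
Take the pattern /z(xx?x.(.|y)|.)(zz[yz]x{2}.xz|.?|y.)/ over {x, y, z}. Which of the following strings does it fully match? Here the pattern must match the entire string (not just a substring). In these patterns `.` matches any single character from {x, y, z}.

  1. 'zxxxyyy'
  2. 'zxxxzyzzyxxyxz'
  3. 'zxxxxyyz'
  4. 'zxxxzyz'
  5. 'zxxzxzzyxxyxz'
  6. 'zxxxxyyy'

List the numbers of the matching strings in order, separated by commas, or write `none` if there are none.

1, 2, 3, 4, 5, 6

1 → match
2 → match
3 → match
4 → match
5 → match
6 → match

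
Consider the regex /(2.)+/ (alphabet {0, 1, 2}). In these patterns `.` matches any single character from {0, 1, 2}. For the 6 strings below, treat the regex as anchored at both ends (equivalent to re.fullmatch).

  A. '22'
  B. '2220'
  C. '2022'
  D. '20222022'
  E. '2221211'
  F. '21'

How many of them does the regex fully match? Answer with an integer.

A → match
B → match
C → match
D → match
E → no match
F → match
Total matched: 5

5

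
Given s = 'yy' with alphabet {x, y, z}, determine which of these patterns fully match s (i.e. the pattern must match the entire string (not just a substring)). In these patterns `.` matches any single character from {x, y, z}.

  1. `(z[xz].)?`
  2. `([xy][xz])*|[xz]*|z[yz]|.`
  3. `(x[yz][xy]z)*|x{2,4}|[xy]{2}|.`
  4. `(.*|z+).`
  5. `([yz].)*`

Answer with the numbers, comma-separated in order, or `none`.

3, 4, 5

1 → no match
2 → no match
3 → match
4 → match
5 → match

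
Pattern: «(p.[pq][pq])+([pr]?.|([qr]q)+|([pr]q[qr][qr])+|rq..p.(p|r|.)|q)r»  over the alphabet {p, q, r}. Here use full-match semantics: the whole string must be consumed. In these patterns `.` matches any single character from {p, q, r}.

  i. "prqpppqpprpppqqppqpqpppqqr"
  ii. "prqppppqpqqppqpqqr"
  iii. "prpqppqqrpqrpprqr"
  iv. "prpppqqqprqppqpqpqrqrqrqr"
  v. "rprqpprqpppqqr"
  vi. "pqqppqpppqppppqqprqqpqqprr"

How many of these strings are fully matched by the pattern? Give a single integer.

i → match
ii → match
iii → no match
iv → match
v → no match — must start with "p"
vi → match
Total matched: 4

4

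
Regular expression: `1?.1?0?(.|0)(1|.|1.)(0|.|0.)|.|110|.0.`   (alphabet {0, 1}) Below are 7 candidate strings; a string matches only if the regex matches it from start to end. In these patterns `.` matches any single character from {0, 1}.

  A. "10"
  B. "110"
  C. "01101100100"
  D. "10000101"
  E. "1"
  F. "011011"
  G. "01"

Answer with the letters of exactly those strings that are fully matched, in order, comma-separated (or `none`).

A → no match
B → match
C → no match
D → no match
E → match
F → no match
G → no match

B, E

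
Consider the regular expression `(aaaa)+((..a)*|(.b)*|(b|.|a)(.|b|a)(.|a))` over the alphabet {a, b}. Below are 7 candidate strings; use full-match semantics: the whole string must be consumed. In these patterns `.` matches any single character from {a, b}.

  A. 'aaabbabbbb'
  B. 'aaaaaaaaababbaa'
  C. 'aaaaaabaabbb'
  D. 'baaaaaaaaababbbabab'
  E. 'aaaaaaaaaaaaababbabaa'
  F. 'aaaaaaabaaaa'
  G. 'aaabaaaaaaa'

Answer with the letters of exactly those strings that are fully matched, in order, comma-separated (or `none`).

E

A → no match — must start with 'aaaa'
B → no match
C → no match
D → no match — must start with 'aaaa'
E → match
F → no match
G → no match — must start with 'aaaa'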